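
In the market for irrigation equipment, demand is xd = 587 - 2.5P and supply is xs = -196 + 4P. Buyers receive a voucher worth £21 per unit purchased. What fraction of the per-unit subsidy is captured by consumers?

Consumer share = 8/13

Pre-subsidy: 587 - 2.5P = -196 + 4P gives P* = 1566/13, x* = 3716/13.
With the rebate, buyers effectively pay Pb = Ps − 21, where Ps is the price sellers receive.
Demand in terms of Ps becomes xd = 587 − 2.5(Ps − 21) = 639.5 - 2.5Ps. Setting this equal to supply: 639.5 - 2.5Ps = -196 + 4Ps, so Ps = 1671/13.
Buyers pay Pb = 1671/13 − 21 = 1398/13; x' = -196 + 4·(1671/13) = 4136/13.
Buyers' price falls by P* − Pb = 1566/13 − 1398/13 = 168/13; sellers' price rises by Ps − P* = 1671/13 − 1566/13 = 105/13.
So consumers capture (168/13)/21 = 8/13 of each unit of subsidy.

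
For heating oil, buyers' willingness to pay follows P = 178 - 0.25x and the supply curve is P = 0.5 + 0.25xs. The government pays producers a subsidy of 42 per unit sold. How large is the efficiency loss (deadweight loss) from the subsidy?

Deadweight loss = 1764

Pre-subsidy: 178 - 0.25x = 0.5 + 0.25x gives x* = 355 and P* = 89.25.
With the subsidy, sellers receive Ps = Pb + 42 for each unit, where Pb is the price buyers pay.
On the curves, Pb = 178 - 0.25x and Ps = 0.5 + 0.25x; the wedge Ps − Pb = 42 gives 0.5 + 0.25x − (178 - 0.25x) = 42, so x' = 439.
Then Pb = 178 − 0.25·439 = 68.25 and Ps = 0.5 + 0.25·439 = 110.25.
The subsidy expands output by 439 − 355 = 84 past the efficient level; on those units the gap between marginal cost and willingness to pay runs from 0 up to 42.
DWL = ½ × 42 × 84 = 1764.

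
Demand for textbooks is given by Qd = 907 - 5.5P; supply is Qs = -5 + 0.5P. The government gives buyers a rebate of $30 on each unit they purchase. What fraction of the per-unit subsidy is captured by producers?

Producer share = 11/12

Pre-subsidy: 907 - 5.5P = -5 + 0.5P gives P* = 152, Q* = 71.
With the rebate, buyers effectively pay Pb = Ps − 30, where Ps is the price sellers receive.
Demand in terms of Ps becomes Qd = 907 − 5.5(Ps − 30) = 1072 - 5.5Ps. Setting this equal to supply: 1072 - 5.5Ps = -5 + 0.5Ps, so Ps = 179.5.
Buyers pay Pb = 179.5 − 30 = 149.5; Q' = -5 + 0.5·179.5 = 84.75.
Buyers' price falls by P* − Pb = 152 − 149.5 = 2.5; sellers' price rises by Ps − P* = 179.5 − 152 = 27.5.
So producers capture 27.5/30 = 11/12 of each unit of subsidy.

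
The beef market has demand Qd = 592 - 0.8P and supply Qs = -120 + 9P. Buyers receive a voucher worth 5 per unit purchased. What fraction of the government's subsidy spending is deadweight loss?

Pre-subsidy: 592 - 0.8P = -120 + 9P gives P* = 3560/49, Q* = 26160/49.
With the rebate, buyers effectively pay Pb = Ps − 5, where Ps is the price sellers receive.
Demand in terms of Ps becomes Qd = 592 − 0.8(Ps − 5) = 596 - 0.8Ps. Setting this equal to supply: 596 - 0.8Ps = -120 + 9Ps, so Ps = 3580/49.
Buyers pay Pb = 3580/49 − 5 = 3335/49; Q' = -120 + 9·(3580/49) = 26340/49.
ΔCS = ½(26160/49 + 26340/49)(3560/49 − 3335/49) = 843750/343; ΔPS = ½(26160/49 + 26340/49)(3580/49 − 3560/49) = 75000/343.
Government spending = 5 × 26340/49 = 131700/49.
DWL = ½ × 5 × (26340/49 − 26160/49) = 450/49; fraction = (450/49) / (131700/49) = 3/878.

DWL / government spending = 3/878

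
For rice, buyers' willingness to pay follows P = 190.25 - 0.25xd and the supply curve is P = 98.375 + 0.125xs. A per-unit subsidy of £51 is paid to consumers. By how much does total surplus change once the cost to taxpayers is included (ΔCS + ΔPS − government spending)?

Net change in total surplus = -£3468

Pre-subsidy: 190.25 - 0.25x = 98.375 + 0.125x gives x* = 245 and P* = 129.
With the rebate, buyers effectively pay Pb = Ps − 51, where Ps is the price sellers receive.
On the curves, Pb = 190.25 - 0.25x and Ps = 98.375 + 0.125x; the wedge Ps − Pb = 51 gives 98.375 + 0.125x − (190.25 - 0.25x) = 51, so x' = 381.
Then Pb = 190.25 − 0.25·381 = 95 and Ps = 98.375 + 0.125·381 = 146.
ΔCS = ½(245 + 381)(129 − 95) = 10642; ΔPS = ½(245 + 381)(146 − 129) = 5321.
Government spending = 51 × 381 = 19431.
Net change = 10642 + 5321 − 19431 = -3468. The loss equals the DWL triangle ½·51·136.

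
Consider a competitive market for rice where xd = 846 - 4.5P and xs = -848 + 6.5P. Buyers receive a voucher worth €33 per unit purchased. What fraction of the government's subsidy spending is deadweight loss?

Pre-subsidy: 846 - 4.5P = -848 + 6.5P gives P* = 154, x* = 153.
With the rebate, buyers effectively pay Pb = Ps − 33, where Ps is the price sellers receive.
Demand in terms of Ps becomes xd = 846 − 4.5(Ps − 33) = 994.5 - 4.5Ps. Setting this equal to supply: 994.5 - 4.5Ps = -848 + 6.5Ps, so Ps = 167.5.
Buyers pay Pb = 167.5 − 33 = 134.5; x' = -848 + 6.5·167.5 = 240.75.
ΔCS = ½(153 + 240.75)(154 − 134.5) = 3839.0625; ΔPS = ½(153 + 240.75)(167.5 − 154) = 2657.8125.
Government spending = 33 × 240.75 = 7944.75.
DWL = ½ × 33 × (240.75 − 153) = 1447.875; fraction = 1447.875 / 7944.75 = 39/214.

DWL / government spending = 39/214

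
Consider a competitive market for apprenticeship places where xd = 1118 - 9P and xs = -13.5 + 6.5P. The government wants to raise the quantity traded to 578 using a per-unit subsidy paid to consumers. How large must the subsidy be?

At x = 578, invert demand for the buyer price: Pb = (1118 − 578)/9 = 60; invert supply for the seller price: Ps = (578 − (-13.5))/6.5 = 91.
The subsidy must fill the gap: s = Ps − Pb = 91 − 60 = 31.

Required subsidy s = 31 per unit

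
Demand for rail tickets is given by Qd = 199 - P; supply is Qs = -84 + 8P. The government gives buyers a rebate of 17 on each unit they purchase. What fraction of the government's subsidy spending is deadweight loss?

DWL / government spending = 17/411

Pre-subsidy: 199 - P = -84 + 8P gives P* = 283/9, Q* = 1508/9.
With the rebate, buyers effectively pay Pb = Ps − 17, where Ps is the price sellers receive.
Demand in terms of Ps becomes Qd = 199 − 1(Ps − 17) = 216 - Ps. Setting this equal to supply: 216 - Ps = -84 + 8Ps, so Ps = 100/3.
Buyers pay Pb = 100/3 − 17 = 49/3; Q' = -84 + 8·(100/3) = 548/3.
ΔCS = ½(1508/9 + 548/3)(283/9 − 49/3) = 214336/81; ΔPS = ½(1508/9 + 548/3)(100/3 − 283/9) = 26792/81.
Government spending = 17 × 548/3 = 9316/3.
DWL = ½ × 17 × (548/3 − 1508/9) = 1156/9; fraction = (1156/9) / (9316/3) = 17/411.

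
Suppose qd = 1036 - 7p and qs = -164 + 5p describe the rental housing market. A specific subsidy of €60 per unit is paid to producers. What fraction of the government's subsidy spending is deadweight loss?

DWL / government spending = 25/146

Pre-subsidy: 1036 - 7p = -164 + 5p gives p* = 100, q* = 336.
With the subsidy, sellers receive ps = pb + 60 for each unit, where pb is the price buyers pay.
Supply in terms of pb becomes qs = -164 + 5(pb + 60) = 136 + 5pb. Setting this equal to demand: 1036 - 7pb = 136 + 5pb, so pb = 75.
Sellers receive ps = 75 + 60 = 135; q' = 1036 − 7·75 = 511.
ΔCS = ½(336 + 511)(100 − 75) = 10587.5; ΔPS = ½(336 + 511)(135 − 100) = 14822.5.
Government spending = 60 × 511 = 30660.
DWL = ½ × 60 × (511 − 336) = 5250; fraction = 5250 / 30660 = 25/146.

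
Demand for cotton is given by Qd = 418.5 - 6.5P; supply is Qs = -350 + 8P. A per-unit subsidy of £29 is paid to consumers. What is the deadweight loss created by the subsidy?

Pre-subsidy: 418.5 - 6.5P = -350 + 8P gives P* = 53, Q* = 74.
With the rebate, buyers effectively pay Pb = Ps − 29, where Ps is the price sellers receive.
Demand in terms of Ps becomes Qd = 418.5 − 6.5(Ps − 29) = 607 - 6.5Ps. Setting this equal to supply: 607 - 6.5Ps = -350 + 8Ps, so Ps = 66.
Buyers pay Pb = 66 − 29 = 37; Q' = -350 + 8·66 = 178.
The subsidy expands output by 178 − 74 = 104 past the efficient level; on those units the gap between marginal cost and willingness to pay runs from 0 up to 29.
DWL = ½ × 29 × 104 = 1508.

Deadweight loss = £1508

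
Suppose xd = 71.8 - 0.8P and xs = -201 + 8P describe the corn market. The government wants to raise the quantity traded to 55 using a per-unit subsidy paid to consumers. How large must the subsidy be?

At x = 55, invert demand for the buyer price: Pb = (71.8 − 55)/0.8 = 21; invert supply for the seller price: Ps = (55 − (-201))/8 = 32.
The subsidy must fill the gap: s = Ps − Pb = 32 − 21 = 11.

Required subsidy s = 11 per unit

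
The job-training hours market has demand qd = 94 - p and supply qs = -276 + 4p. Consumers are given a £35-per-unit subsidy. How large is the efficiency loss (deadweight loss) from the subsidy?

Pre-subsidy: 94 - p = -276 + 4p gives p* = 74, q* = 20.
With the rebate, buyers effectively pay pb = ps − 35, where ps is the price sellers receive.
Demand in terms of ps becomes qd = 94 − 1(ps − 35) = 129 - ps. Setting this equal to supply: 129 - ps = -276 + 4ps, so ps = 81.
Buyers pay pb = 81 − 35 = 46; q' = -276 + 4·81 = 48.
The subsidy expands output by 48 − 20 = 28 past the efficient level; on those units the gap between marginal cost and willingness to pay runs from 0 up to 35.
DWL = ½ × 35 × 28 = 490.

Deadweight loss = £490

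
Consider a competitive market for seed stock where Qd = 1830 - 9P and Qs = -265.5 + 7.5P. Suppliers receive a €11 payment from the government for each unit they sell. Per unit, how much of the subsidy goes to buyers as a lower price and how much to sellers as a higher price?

Buyers gain €5 per unit; sellers gain €6 per unit

Pre-subsidy: 1830 - 9P = -265.5 + 7.5P gives P* = 127, Q* = 687.
With the subsidy, sellers receive Ps = Pb + 11 for each unit, where Pb is the price buyers pay.
Supply in terms of Pb becomes Qs = -265.5 + 7.5(Pb + 11) = -183 + 7.5Pb. Setting this equal to demand: 1830 - 9Pb = -183 + 7.5Pb, so Pb = 122.
Sellers receive Ps = 122 + 11 = 133; Q' = 1830 − 9·122 = 732.
Buyers' price falls by P* − Pb = 127 − 122 = 5; sellers' price rises by Ps − P* = 133 − 127 = 6.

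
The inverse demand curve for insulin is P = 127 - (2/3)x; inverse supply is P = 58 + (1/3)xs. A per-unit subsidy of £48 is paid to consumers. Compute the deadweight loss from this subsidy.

Pre-subsidy: 127 - (2/3)x = 58 + (1/3)x gives x* = 69 and P* = 81.
With the rebate, buyers effectively pay Pb = Ps − 48, where Ps is the price sellers receive.
On the curves, Pb = 127 - (2/3)x and Ps = 58 + (1/3)x; the wedge Ps − Pb = 48 gives 58 + (1/3)x − (127 - (2/3)x) = 48, so x' = 117.
Then Pb = 127 − (2/3)·117 = 49 and Ps = 58 + (1/3)·117 = 97.
The subsidy expands output by 117 − 69 = 48 past the efficient level; on those units the gap between marginal cost and willingness to pay runs from 0 up to 48.
DWL = ½ × 48 × 48 = 1152.

Deadweight loss = £1152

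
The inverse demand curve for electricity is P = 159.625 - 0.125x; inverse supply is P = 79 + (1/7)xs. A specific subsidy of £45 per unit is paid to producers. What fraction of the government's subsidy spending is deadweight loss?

Pre-subsidy: 159.625 - 0.125x = 79 + (1/7)x gives x* = 301 and P* = 122.
With the subsidy, sellers receive Ps = Pb + 45 for each unit, where Pb is the price buyers pay.
On the curves, Pb = 159.625 - 0.125x and Ps = 79 + (1/7)x; the wedge Ps − Pb = 45 gives 79 + (1/7)x − (159.625 - 0.125x) = 45, so x' = 469.
Then Pb = 159.625 − 0.125·469 = 101 and Ps = 79 + (1/7)·469 = 146.
ΔCS = ½(301 + 469)(122 − 101) = 8085; ΔPS = ½(301 + 469)(146 − 122) = 9240.
Government spending = 45 × 469 = 21105.
DWL = ½ × 45 × (469 − 301) = 3780; fraction = 3780 / 21105 = 12/67.

DWL / government spending = 12/67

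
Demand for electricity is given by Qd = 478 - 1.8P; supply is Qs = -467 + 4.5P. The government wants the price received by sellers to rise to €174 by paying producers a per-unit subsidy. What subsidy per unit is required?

At a seller price of 174, quantity supplied is -467 + 4.5·174 = 316.
Buyers absorb 316 only when they pay Pb with 478 − 1.8·Pb = 316, i.e. Pb = 90.
s = Ps − Pb = 174 − 90 = 84.

Required subsidy s = €84 per unit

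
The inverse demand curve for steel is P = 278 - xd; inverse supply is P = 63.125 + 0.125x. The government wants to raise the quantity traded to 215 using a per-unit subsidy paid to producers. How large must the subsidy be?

Required subsidy s = 27 per unit

At x = 215, from the demand curve buyers pay Pb = 278 − 1·215 = 63; from the supply curve sellers need Ps = 63.125 + 0.125·215 = 90.
The subsidy must fill the gap: s = Ps − Pb = 90 − 63 = 27.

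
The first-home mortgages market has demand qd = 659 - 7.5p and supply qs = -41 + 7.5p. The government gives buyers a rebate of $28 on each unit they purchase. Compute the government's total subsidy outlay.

Pre-subsidy: 659 - 7.5p = -41 + 7.5p gives p* = 140/3, q* = 309.
With the rebate, buyers effectively pay pb = ps − 28, where ps is the price sellers receive.
Demand in terms of ps becomes qd = 659 − 7.5(ps − 28) = 869 - 7.5ps. Setting this equal to supply: 869 - 7.5ps = -41 + 7.5ps, so ps = 182/3.
Buyers pay pb = 182/3 − 28 = 98/3; q' = -41 + 7.5·(182/3) = 414.
Government outlay = subsidy × quantity = 28 × 414 = 11592.

Government cost = $11592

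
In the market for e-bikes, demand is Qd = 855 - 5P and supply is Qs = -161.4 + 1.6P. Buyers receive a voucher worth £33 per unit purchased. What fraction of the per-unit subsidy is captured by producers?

Producer share = 25/33

Pre-subsidy: 855 - 5P = -161.4 + 1.6P gives P* = 154, Q* = 85.
With the rebate, buyers effectively pay Pb = Ps − 33, where Ps is the price sellers receive.
Demand in terms of Ps becomes Qd = 855 − 5(Ps − 33) = 1020 - 5Ps. Setting this equal to supply: 1020 - 5Ps = -161.4 + 1.6Ps, so Ps = 179.
Buyers pay Pb = 179 − 33 = 146; Q' = -161.4 + 1.6·179 = 125.
Buyers' price falls by P* − Pb = 154 − 146 = 8; sellers' price rises by Ps − P* = 179 − 154 = 25.
So producers capture 25/33 = 25/33 of each unit of subsidy.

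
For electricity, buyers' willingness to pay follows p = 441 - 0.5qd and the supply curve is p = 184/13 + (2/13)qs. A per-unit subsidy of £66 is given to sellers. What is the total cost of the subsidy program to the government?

Pre-subsidy: 441 - 0.5q = 184/13 + (2/13)q gives q* = 11098/17 and p* = 1948/17.
With the subsidy, sellers receive ps = pb + 66 for each unit, where pb is the price buyers pay.
On the curves, pb = 441 - 0.5q and ps = 184/13 + (2/13)q; the wedge ps − pb = 66 gives 184/13 + (2/13)q − (441 - 0.5q) = 66, so q' = 12814/17.
Then pb = 441 − 0.5·(12814/17) = 1090/17 and ps = 184/13 + (2/13)·(12814/17) = 2212/17.
Government outlay = subsidy × quantity = 66 × 12814/17 = 845724/17.

Government cost = 845724/17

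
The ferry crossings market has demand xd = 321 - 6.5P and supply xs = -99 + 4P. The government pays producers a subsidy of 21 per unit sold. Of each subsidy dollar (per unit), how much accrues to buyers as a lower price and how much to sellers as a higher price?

Buyers gain 8 per unit; sellers gain 13 per unit

Pre-subsidy: 321 - 6.5P = -99 + 4P gives P* = 40, x* = 61.
With the subsidy, sellers receive Ps = Pb + 21 for each unit, where Pb is the price buyers pay.
Supply in terms of Pb becomes xs = -99 + 4(Pb + 21) = -15 + 4Pb. Setting this equal to demand: 321 - 6.5Pb = -15 + 4Pb, so Pb = 32.
Sellers receive Ps = 32 + 21 = 53; x' = 321 − 6.5·32 = 113.
Buyers' price falls by P* − Pb = 40 − 32 = 8; sellers' price rises by Ps − P* = 53 − 40 = 13.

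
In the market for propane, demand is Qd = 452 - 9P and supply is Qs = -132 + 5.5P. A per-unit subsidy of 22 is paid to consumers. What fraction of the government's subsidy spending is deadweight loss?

Pre-subsidy: 452 - 9P = -132 + 5.5P gives P* = 1168/29, Q* = 2596/29.
With the rebate, buyers effectively pay Pb = Ps − 22, where Ps is the price sellers receive.
Demand in terms of Ps becomes Qd = 452 − 9(Ps − 22) = 650 - 9Ps. Setting this equal to supply: 650 - 9Ps = -132 + 5.5Ps, so Ps = 1564/29.
Buyers pay Pb = 1564/29 − 22 = 926/29; Q' = -132 + 5.5·(1564/29) = 4774/29.
ΔCS = ½(2596/29 + 4774/29)(1168/29 − 926/29) = 891770/841; ΔPS = ½(2596/29 + 4774/29)(1564/29 − 1168/29) = 1459260/841.
Government spending = 22 × 4774/29 = 105028/29.
DWL = ½ × 22 × (4774/29 − 2596/29) = 23958/29; fraction = (23958/29) / (105028/29) = 99/434.

DWL / government spending = 99/434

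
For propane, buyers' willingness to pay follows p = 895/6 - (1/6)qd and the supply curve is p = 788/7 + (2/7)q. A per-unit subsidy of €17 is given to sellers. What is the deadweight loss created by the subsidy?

Pre-subsidy: 895/6 - (1/6)q = 788/7 + (2/7)q gives q* = 1537/19 and p* = 2578/19.
With the subsidy, sellers receive ps = pb + 17 for each unit, where pb is the price buyers pay.
On the curves, pb = 895/6 - (1/6)q and ps = 788/7 + (2/7)q; the wedge ps − pb = 17 gives 788/7 + (2/7)q − (895/6 - (1/6)q) = 17, so q' = 2251/19.
Then pb = 895/6 − (1/6)·(2251/19) = 2459/19 and ps = 788/7 + (2/7)·(2251/19) = 2782/19.
The subsidy expands output by 2251/19 − 1537/19 = 714/19 past the efficient level; on those units the gap between marginal cost and willingness to pay runs from 0 up to 17.
DWL = ½ × 17 × 714/19 = 6069/19.

Deadweight loss = 6069/19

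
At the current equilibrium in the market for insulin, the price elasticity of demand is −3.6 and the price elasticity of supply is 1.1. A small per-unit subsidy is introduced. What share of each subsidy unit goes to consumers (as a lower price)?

Consumer share = 11/47

For a small subsidy around the equilibrium, the benefit split depends on the relative slopes, which at a point are proportional to the elasticities.
Buyer share = εs/(εs + |εd|) = 1.1/(1.1 + 3.6) = 11/47; seller share = |εd|/(εs + |εd|) = 36/47.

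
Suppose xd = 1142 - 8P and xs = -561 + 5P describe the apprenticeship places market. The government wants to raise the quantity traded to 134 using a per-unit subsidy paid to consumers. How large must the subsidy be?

Required subsidy s = 13 per unit

At x = 134, invert demand for the buyer price: Pb = (1142 − 134)/8 = 126; invert supply for the seller price: Ps = (134 − (-561))/5 = 139.
The subsidy must fill the gap: s = Ps − Pb = 139 − 126 = 13.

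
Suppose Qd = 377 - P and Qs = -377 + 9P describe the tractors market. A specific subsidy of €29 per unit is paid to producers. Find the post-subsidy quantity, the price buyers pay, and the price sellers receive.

Q' = 327.7; buyers pay €49.3; sellers receive €78.3

Pre-subsidy: 377 - P = -377 + 9P gives P* = 75.4, Q* = 301.6.
With the subsidy, sellers receive Ps = Pb + 29 for each unit, where Pb is the price buyers pay.
Supply in terms of Pb becomes Qs = -377 + 9(Pb + 29) = -116 + 9Pb. Setting this equal to demand: 377 - Pb = -116 + 9Pb, so Pb = 49.3.
Sellers receive Ps = 49.3 + 29 = 78.3; Q' = 377 − 1·49.3 = 327.7.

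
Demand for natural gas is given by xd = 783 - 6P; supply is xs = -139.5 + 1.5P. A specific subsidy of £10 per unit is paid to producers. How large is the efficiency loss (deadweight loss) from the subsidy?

Deadweight loss = £60

Pre-subsidy: 783 - 6P = -139.5 + 1.5P gives P* = 123, x* = 45.
With the subsidy, sellers receive Ps = Pb + 10 for each unit, where Pb is the price buyers pay.
Supply in terms of Pb becomes xs = -139.5 + 1.5(Pb + 10) = -124.5 + 1.5Pb. Setting this equal to demand: 783 - 6Pb = -124.5 + 1.5Pb, so Pb = 121.
Sellers receive Ps = 121 + 10 = 131; x' = 783 − 6·121 = 57.
The subsidy expands output by 57 − 45 = 12 past the efficient level; on those units the gap between marginal cost and willingness to pay runs from 0 up to 10.
DWL = ½ × 10 × 12 = 60.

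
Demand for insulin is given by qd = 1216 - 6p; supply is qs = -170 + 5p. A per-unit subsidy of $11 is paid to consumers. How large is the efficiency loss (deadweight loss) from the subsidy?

Pre-subsidy: 1216 - 6p = -170 + 5p gives p* = 126, q* = 460.
With the rebate, buyers effectively pay pb = ps − 11, where ps is the price sellers receive.
Demand in terms of ps becomes qd = 1216 − 6(ps − 11) = 1282 - 6ps. Setting this equal to supply: 1282 - 6ps = -170 + 5ps, so ps = 132.
Buyers pay pb = 132 − 11 = 121; q' = -170 + 5·132 = 490.
The subsidy expands output by 490 − 460 = 30 past the efficient level; on those units the gap between marginal cost and willingness to pay runs from 0 up to 11.
DWL = ½ × 11 × 30 = 165.

Deadweight loss = $165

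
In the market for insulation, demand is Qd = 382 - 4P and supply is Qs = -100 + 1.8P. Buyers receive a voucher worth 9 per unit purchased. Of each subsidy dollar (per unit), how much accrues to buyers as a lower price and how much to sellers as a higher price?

Pre-subsidy: 382 - 4P = -100 + 1.8P gives P* = 2410/29, Q* = 1438/29.
With the rebate, buyers effectively pay Pb = Ps − 9, where Ps is the price sellers receive.
Demand in terms of Ps becomes Qd = 382 − 4(Ps − 9) = 418 - 4Ps. Setting this equal to supply: 418 - 4Ps = -100 + 1.8Ps, so Ps = 2590/29.
Buyers pay Pb = 2590/29 − 9 = 2329/29; Q' = -100 + 1.8·(2590/29) = 1762/29.
Buyers' price falls by P* − Pb = 2410/29 − 2329/29 = 81/29; sellers' price rises by Ps − P* = 2590/29 − 2410/29 = 180/29.

Buyers gain 81/29 per unit; sellers gain 180/29 per unit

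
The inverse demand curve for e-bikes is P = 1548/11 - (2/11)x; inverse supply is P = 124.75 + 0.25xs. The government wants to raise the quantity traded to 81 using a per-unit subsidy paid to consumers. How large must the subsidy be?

Required subsidy s = 19 per unit

At x = 81, from the demand curve buyers pay Pb = 1548/11 − (2/11)·81 = 126; from the supply curve sellers need Ps = 124.75 + 0.25·81 = 145.
The subsidy must fill the gap: s = Ps − Pb = 145 − 126 = 19.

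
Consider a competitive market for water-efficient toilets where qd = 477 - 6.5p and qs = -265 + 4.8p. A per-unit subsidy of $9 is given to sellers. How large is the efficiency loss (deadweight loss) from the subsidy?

Pre-subsidy: 477 - 6.5p = -265 + 4.8p gives p* = 7420/113, q* = 5671/113.
With the subsidy, sellers receive ps = pb + 9 for each unit, where pb is the price buyers pay.
Supply in terms of pb becomes qs = -265 + 4.8(pb + 9) = -221.8 + 4.8pb. Setting this equal to demand: 477 - 6.5pb = -221.8 + 4.8pb, so pb = 6988/113.
Sellers receive ps = 6988/113 + 9 = 8005/113; q' = 477 − 6.5·(6988/113) = 8479/113.
The subsidy expands output by 8479/113 − 5671/113 = 2808/113 past the efficient level; on those units the gap between marginal cost and willingness to pay runs from 0 up to 9.
DWL = ½ × 9 × 2808/113 = 12636/113.

Deadweight loss = 12636/113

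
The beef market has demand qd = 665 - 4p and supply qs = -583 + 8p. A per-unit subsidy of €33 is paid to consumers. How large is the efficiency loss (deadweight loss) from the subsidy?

Pre-subsidy: 665 - 4p = -583 + 8p gives p* = 104, q* = 249.
With the rebate, buyers effectively pay pb = ps − 33, where ps is the price sellers receive.
Demand in terms of ps becomes qd = 665 − 4(ps − 33) = 797 - 4ps. Setting this equal to supply: 797 - 4ps = -583 + 8ps, so ps = 115.
Buyers pay pb = 115 − 33 = 82; q' = -583 + 8·115 = 337.
The subsidy expands output by 337 − 249 = 88 past the efficient level; on those units the gap between marginal cost and willingness to pay runs from 0 up to 33.
DWL = ½ × 33 × 88 = 1452.

Deadweight loss = €1452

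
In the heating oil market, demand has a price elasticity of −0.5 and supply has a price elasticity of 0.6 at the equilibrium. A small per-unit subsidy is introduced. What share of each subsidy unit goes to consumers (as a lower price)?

For a small subsidy around the equilibrium, the benefit split depends on the relative slopes, which at a point are proportional to the elasticities.
Buyer share = εs/(εs + |εd|) = 0.6/(0.6 + 0.5) = 6/11; seller share = |εd|/(εs + |εd|) = 5/11.

Consumer share = 6/11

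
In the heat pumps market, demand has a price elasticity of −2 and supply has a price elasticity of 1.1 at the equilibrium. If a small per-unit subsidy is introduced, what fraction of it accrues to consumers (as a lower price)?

Consumer share = 11/31

For a small subsidy around the equilibrium, the benefit split depends on the relative slopes, which at a point are proportional to the elasticities.
Buyer share = εs/(εs + |εd|) = 1.1/(1.1 + 2) = 11/31; seller share = |εd|/(εs + |εd|) = 20/31.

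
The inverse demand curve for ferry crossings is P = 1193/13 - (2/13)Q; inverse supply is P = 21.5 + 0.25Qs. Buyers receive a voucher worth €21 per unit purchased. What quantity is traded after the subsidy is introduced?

Pre-subsidy: 1193/13 - (2/13)Q = 21.5 + 0.25Q gives Q* = 174 and P* = 65.
With the rebate, buyers effectively pay Pb = Ps − 21, where Ps is the price sellers receive.
On the curves, Pb = 1193/13 - (2/13)Q and Ps = 21.5 + 0.25Q; the wedge Ps − Pb = 21 gives 21.5 + 0.25Q − (1193/13 - (2/13)Q) = 21, so Q' = 226.
Then Pb = 1193/13 − (2/13)·226 = 57 and Ps = 21.5 + 0.25·226 = 78.

Q' = 226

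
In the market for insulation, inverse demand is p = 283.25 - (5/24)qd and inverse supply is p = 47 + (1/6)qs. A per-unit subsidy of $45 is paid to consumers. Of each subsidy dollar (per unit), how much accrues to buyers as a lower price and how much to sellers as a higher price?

Pre-subsidy: 283.25 - (5/24)q = 47 + (1/6)q gives q* = 630 and p* = 152.
With the rebate, buyers effectively pay pb = ps − 45, where ps is the price sellers receive.
On the curves, pb = 283.25 - (5/24)q and ps = 47 + (1/6)q; the wedge ps − pb = 45 gives 47 + (1/6)q − (283.25 - (5/24)q) = 45, so q' = 750.
Then pb = 283.25 − (5/24)·750 = 127 and ps = 47 + (1/6)·750 = 172.
Buyers' price falls by p* − pb = 152 − 127 = 25; sellers' price rises by ps − p* = 172 − 152 = 20.

Buyers gain $25 per unit; sellers gain $20 per unit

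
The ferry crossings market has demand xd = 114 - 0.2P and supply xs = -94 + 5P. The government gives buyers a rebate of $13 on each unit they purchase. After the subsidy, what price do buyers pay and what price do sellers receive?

Pre-subsidy: 114 - 0.2P = -94 + 5P gives P* = 40, x* = 106.
With the rebate, buyers effectively pay Pb = Ps − 13, where Ps is the price sellers receive.
Demand in terms of Ps becomes xd = 114 − 0.2(Ps − 13) = 116.6 - 0.2Ps. Setting this equal to supply: 116.6 - 0.2Ps = -94 + 5Ps, so Ps = 40.5.
Buyers pay Pb = 40.5 − 13 = 27.5; x' = -94 + 5·40.5 = 108.5.

Buyers pay $27.5; sellers receive $40.5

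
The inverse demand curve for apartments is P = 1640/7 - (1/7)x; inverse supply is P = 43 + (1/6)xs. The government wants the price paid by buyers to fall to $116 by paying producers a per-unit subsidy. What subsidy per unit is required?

Required subsidy s = $65 per unit

At a buyer price of 116, quantity demanded is 1640 − 7·116 = 828.
Sellers supply 828 only when they receive Ps = 43 + (1/6)·828 = 181.
s = Ps − Pb = 181 − 116 = 65.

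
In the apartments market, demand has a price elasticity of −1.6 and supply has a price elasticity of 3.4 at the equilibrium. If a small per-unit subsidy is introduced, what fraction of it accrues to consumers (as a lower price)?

Consumer share = 0.68

For a small subsidy around the equilibrium, the benefit split depends on the relative slopes, which at a point are proportional to the elasticities.
Buyer share = εs/(εs + |εd|) = 3.4/(3.4 + 1.6) = 0.68; seller share = |εd|/(εs + |εd|) = 0.32.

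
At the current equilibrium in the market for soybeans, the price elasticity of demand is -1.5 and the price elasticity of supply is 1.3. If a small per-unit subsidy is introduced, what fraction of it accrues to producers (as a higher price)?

Producer share = 15/28

For a small subsidy around the equilibrium, the benefit split depends on the relative slopes, which at a point are proportional to the elasticities.
Buyer share = εs/(εs + |εd|) = 1.3/(1.3 + 1.5) = 13/28; seller share = |εd|/(εs + |εd|) = 15/28.
So producers capture 15/28 of the subsidy.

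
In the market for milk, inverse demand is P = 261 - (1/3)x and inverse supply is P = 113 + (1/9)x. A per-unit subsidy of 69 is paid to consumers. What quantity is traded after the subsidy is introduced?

x' = 488.25

Pre-subsidy: 261 - (1/3)x = 113 + (1/9)x gives x* = 333 and P* = 150.
With the rebate, buyers effectively pay Pb = Ps − 69, where Ps is the price sellers receive.
On the curves, Pb = 261 - (1/3)x and Ps = 113 + (1/9)x; the wedge Ps − Pb = 69 gives 113 + (1/9)x − (261 - (1/3)x) = 69, so x' = 488.25.
Then Pb = 261 − (1/3)·488.25 = 98.25 and Ps = 113 + (1/9)·488.25 = 167.25.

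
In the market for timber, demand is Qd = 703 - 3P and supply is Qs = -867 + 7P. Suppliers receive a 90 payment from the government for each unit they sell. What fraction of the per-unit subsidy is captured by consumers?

Consumer share = 0.7

Pre-subsidy: 703 - 3P = -867 + 7P gives P* = 157, Q* = 232.
With the subsidy, sellers receive Ps = Pb + 90 for each unit, where Pb is the price buyers pay.
Supply in terms of Pb becomes Qs = -867 + 7(Pb + 90) = -237 + 7Pb. Setting this equal to demand: 703 - 3Pb = -237 + 7Pb, so Pb = 94.
Sellers receive Ps = 94 + 90 = 184; Q' = 703 − 3·94 = 421.
Buyers' price falls by P* − Pb = 157 − 94 = 63; sellers' price rises by Ps − P* = 184 − 157 = 27.
So consumers capture 63/90 = 0.7 of each unit of subsidy.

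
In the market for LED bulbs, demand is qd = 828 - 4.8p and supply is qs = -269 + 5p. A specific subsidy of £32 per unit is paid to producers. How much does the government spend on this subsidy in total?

Government cost = 578688/49

Pre-subsidy: 828 - 4.8p = -269 + 5p gives p* = 5485/49, q* = 14244/49.
With the subsidy, sellers receive ps = pb + 32 for each unit, where pb is the price buyers pay.
Supply in terms of pb becomes qs = -269 + 5(pb + 32) = -109 + 5pb. Setting this equal to demand: 828 - 4.8pb = -109 + 5pb, so pb = 4685/49.
Sellers receive ps = 4685/49 + 32 = 6253/49; q' = 828 − 4.8·(4685/49) = 18084/49.
Government outlay = subsidy × quantity = 32 × 18084/49 = 578688/49.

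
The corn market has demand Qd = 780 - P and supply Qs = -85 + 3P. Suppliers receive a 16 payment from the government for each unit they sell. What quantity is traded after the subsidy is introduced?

Q' = 575.75

Pre-subsidy: 780 - P = -85 + 3P gives P* = 216.25, Q* = 563.75.
With the subsidy, sellers receive Ps = Pb + 16 for each unit, where Pb is the price buyers pay.
Supply in terms of Pb becomes Qs = -85 + 3(Pb + 16) = -37 + 3Pb. Setting this equal to demand: 780 - Pb = -37 + 3Pb, so Pb = 204.25.
Sellers receive Ps = 204.25 + 16 = 220.25; Q' = 780 − 1·204.25 = 575.75.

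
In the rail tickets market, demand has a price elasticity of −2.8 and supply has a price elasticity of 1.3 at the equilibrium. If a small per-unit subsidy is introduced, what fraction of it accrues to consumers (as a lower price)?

Consumer share = 13/41

For a small subsidy around the equilibrium, the benefit split depends on the relative slopes, which at a point are proportional to the elasticities.
Buyer share = εs/(εs + |εd|) = 1.3/(1.3 + 2.8) = 13/41; seller share = |εd|/(εs + |εd|) = 28/41.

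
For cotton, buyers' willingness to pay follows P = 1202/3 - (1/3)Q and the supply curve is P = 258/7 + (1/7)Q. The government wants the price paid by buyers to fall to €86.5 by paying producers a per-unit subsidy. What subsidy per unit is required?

Required subsidy s = €85 per unit

At a buyer price of 86.5, quantity demanded is 1202 − 3·86.5 = 942.5.
Sellers supply 942.5 only when they receive Ps = 258/7 + (1/7)·942.5 = 171.5.
s = Ps − Pb = 171.5 − 86.5 = 85.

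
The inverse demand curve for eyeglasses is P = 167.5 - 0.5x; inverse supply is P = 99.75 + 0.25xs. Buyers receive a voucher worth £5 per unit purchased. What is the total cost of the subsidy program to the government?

Pre-subsidy: 167.5 - 0.5x = 99.75 + 0.25x gives x* = 271/3 and P* = 367/3.
With the rebate, buyers effectively pay Pb = Ps − 5, where Ps is the price sellers receive.
On the curves, Pb = 167.5 - 0.5x and Ps = 99.75 + 0.25x; the wedge Ps − Pb = 5 gives 99.75 + 0.25x − (167.5 - 0.5x) = 5, so x' = 97.
Then Pb = 167.5 − 0.5·97 = 119 and Ps = 99.75 + 0.25·97 = 124.
Government outlay = subsidy × quantity = 5 × 97 = 485.

Government cost = £485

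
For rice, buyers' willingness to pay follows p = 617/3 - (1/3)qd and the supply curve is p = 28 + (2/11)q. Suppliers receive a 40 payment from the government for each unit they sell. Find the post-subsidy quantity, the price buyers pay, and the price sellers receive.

q' = 7183/17; buyers pay 1102/17; sellers receive 1782/17

Pre-subsidy: 617/3 - (1/3)q = 28 + (2/11)q gives q* = 5863/17 and p* = 1542/17.
With the subsidy, sellers receive ps = pb + 40 for each unit, where pb is the price buyers pay.
On the curves, pb = 617/3 - (1/3)q and ps = 28 + (2/11)q; the wedge ps − pb = 40 gives 28 + (2/11)q − (617/3 - (1/3)q) = 40, so q' = 7183/17.
Then pb = 617/3 − (1/3)·(7183/17) = 1102/17 and ps = 28 + (2/11)·(7183/17) = 1782/17.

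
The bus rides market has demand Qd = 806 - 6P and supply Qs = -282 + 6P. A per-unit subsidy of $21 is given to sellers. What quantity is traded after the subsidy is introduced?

Q' = 325

Pre-subsidy: 806 - 6P = -282 + 6P gives P* = 272/3, Q* = 262.
With the subsidy, sellers receive Ps = Pb + 21 for each unit, where Pb is the price buyers pay.
Supply in terms of Pb becomes Qs = -282 + 6(Pb + 21) = -156 + 6Pb. Setting this equal to demand: 806 - 6Pb = -156 + 6Pb, so Pb = 481/6.
Sellers receive Ps = 481/6 + 21 = 607/6; Q' = 806 − 6·(481/6) = 325.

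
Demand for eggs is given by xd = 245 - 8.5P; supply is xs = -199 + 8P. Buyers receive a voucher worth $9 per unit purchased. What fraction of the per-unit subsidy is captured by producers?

Pre-subsidy: 245 - 8.5P = -199 + 8P gives P* = 296/11, x* = 179/11.
With the rebate, buyers effectively pay Pb = Ps − 9, where Ps is the price sellers receive.
Demand in terms of Ps becomes xd = 245 − 8.5(Ps − 9) = 321.5 - 8.5Ps. Setting this equal to supply: 321.5 - 8.5Ps = -199 + 8Ps, so Ps = 347/11.
Buyers pay Pb = 347/11 − 9 = 248/11; x' = -199 + 8·(347/11) = 587/11.
Buyers' price falls by P* − Pb = 296/11 − 248/11 = 48/11; sellers' price rises by Ps − P* = 347/11 − 296/11 = 51/11.
So producers capture (51/11)/9 = 17/33 of each unit of subsidy.

Producer share = 17/33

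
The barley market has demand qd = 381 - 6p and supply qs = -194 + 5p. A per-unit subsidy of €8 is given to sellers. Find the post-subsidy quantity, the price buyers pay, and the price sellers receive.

q' = 981/11; buyers pay 535/11; sellers receive 623/11

Pre-subsidy: 381 - 6p = -194 + 5p gives p* = 575/11, q* = 741/11.
With the subsidy, sellers receive ps = pb + 8 for each unit, where pb is the price buyers pay.
Supply in terms of pb becomes qs = -194 + 5(pb + 8) = -154 + 5pb. Setting this equal to demand: 381 - 6pb = -154 + 5pb, so pb = 535/11.
Sellers receive ps = 535/11 + 8 = 623/11; q' = 381 − 6·(535/11) = 981/11.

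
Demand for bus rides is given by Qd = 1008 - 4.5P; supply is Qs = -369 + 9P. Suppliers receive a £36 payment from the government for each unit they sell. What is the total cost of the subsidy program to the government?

Government cost = £23652

Pre-subsidy: 1008 - 4.5P = -369 + 9P gives P* = 102, Q* = 549.
With the subsidy, sellers receive Ps = Pb + 36 for each unit, where Pb is the price buyers pay.
Supply in terms of Pb becomes Qs = -369 + 9(Pb + 36) = -45 + 9Pb. Setting this equal to demand: 1008 - 4.5Pb = -45 + 9Pb, so Pb = 78.
Sellers receive Ps = 78 + 36 = 114; Q' = 1008 − 4.5·78 = 657.
Government outlay = subsidy × quantity = 36 × 657 = 23652.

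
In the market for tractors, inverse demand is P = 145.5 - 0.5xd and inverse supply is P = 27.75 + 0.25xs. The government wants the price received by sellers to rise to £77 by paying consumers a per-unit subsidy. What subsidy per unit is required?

Required subsidy s = £30 per unit

At a seller price of 77, quantity supplied is -111 + 4·77 = 197.
Buyers absorb 197 only when they pay Pb = 145.5 − 0.5·197 = 47.
s = Ps − Pb = 77 − 47 = 30.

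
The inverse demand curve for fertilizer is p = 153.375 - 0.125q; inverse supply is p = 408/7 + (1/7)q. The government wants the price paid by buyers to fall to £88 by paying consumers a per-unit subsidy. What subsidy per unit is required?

Required subsidy s = £45 per unit

At a buyer price of 88, quantity demanded is 1227 − 8·88 = 523.
Sellers supply 523 only when they receive ps = 408/7 + (1/7)·523 = 133.
s = ps − pb = 133 − 88 = 45.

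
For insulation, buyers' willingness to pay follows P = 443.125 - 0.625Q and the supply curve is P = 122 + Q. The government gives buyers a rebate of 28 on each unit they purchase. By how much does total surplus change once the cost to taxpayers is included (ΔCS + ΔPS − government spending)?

Pre-subsidy: 443.125 - 0.625Q = 122 + Q gives Q* = 2569/13 and P* = 4155/13.
With the rebate, buyers effectively pay Pb = Ps − 28, where Ps is the price sellers receive.
On the curves, Pb = 443.125 - 0.625Q and Ps = 122 + Q; the wedge Ps − Pb = 28 gives 122 + Q − (443.125 - 0.625Q) = 28, so Q' = 2793/13.
Then Pb = 443.125 − 0.625·(2793/13) = 4015/13 and Ps = 122 + 1·(2793/13) = 4379/13.
ΔCS = ½(2569/13 + 2793/13)(4155/13 − 4015/13) = 375340/169; ΔPS = ½(2569/13 + 2793/13)(4379/13 − 4155/13) = 600544/169.
Government spending = 28 × 2793/13 = 78204/13.
Net change = 375340/169 + 600544/169 − 78204/13 = -3136/13. The loss equals the DWL triangle ½·28·224/13.

Net change in total surplus = -3136/13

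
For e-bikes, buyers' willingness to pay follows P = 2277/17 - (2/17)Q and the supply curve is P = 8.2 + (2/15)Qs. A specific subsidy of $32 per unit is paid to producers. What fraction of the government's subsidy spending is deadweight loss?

Pre-subsidy: 2277/17 - (2/17)Q = 8.2 + (2/15)Q gives Q* = 501 and P* = 75.
With the subsidy, sellers receive Ps = Pb + 32 for each unit, where Pb is the price buyers pay.
On the curves, Pb = 2277/17 - (2/17)Q and Ps = 8.2 + (2/15)Q; the wedge Ps − Pb = 32 gives 8.2 + (2/15)Q − (2277/17 - (2/17)Q) = 32, so Q' = 628.5.
Then Pb = 2277/17 − (2/17)·628.5 = 60 and Ps = 8.2 + (2/15)·628.5 = 92.
ΔCS = ½(501 + 628.5)(75 − 60) = 8471.25; ΔPS = ½(501 + 628.5)(92 − 75) = 9600.75.
Government spending = 32 × 628.5 = 20112.
DWL = ½ × 32 × (628.5 − 501) = 2040; fraction = 2040 / 20112 = 85/838.

DWL / government spending = 85/838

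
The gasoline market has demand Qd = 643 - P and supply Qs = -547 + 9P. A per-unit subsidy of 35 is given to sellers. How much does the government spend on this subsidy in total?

Government cost = 19442.5

Pre-subsidy: 643 - P = -547 + 9P gives P* = 119, Q* = 524.
With the subsidy, sellers receive Ps = Pb + 35 for each unit, where Pb is the price buyers pay.
Supply in terms of Pb becomes Qs = -547 + 9(Pb + 35) = -232 + 9Pb. Setting this equal to demand: 643 - Pb = -232 + 9Pb, so Pb = 87.5.
Sellers receive Ps = 87.5 + 35 = 122.5; Q' = 643 − 1·87.5 = 555.5.
Government outlay = subsidy × quantity = 35 × 555.5 = 19442.5.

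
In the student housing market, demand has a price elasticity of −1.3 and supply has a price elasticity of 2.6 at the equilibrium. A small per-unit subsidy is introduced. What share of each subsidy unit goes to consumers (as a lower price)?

For a small subsidy around the equilibrium, the benefit split depends on the relative slopes, which at a point are proportional to the elasticities.
Buyer share = εs/(εs + |εd|) = 2.6/(2.6 + 1.3) = 2/3; seller share = |εd|/(εs + |εd|) = 1/3.

Consumer share = 2/3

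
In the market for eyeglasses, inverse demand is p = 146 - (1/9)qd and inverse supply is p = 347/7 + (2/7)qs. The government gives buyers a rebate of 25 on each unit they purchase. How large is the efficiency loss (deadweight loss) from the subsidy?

Deadweight loss = 787.5

Pre-subsidy: 146 - (1/9)q = 347/7 + (2/7)q gives q* = 243 and p* = 119.
With the rebate, buyers effectively pay pb = ps − 25, where ps is the price sellers receive.
On the curves, pb = 146 - (1/9)q and ps = 347/7 + (2/7)q; the wedge ps − pb = 25 gives 347/7 + (2/7)q − (146 - (1/9)q) = 25, so q' = 306.
Then pb = 146 − (1/9)·306 = 112 and ps = 347/7 + (2/7)·306 = 137.
The subsidy expands output by 306 − 243 = 63 past the efficient level; on those units the gap between marginal cost and willingness to pay runs from 0 up to 25.
DWL = ½ × 25 × 63 = 787.5.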